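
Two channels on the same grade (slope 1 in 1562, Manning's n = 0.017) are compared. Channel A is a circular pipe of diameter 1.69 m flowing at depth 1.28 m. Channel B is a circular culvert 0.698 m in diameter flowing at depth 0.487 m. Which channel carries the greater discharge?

channel A

Channel A: For a circular section of diameter D = 1.69 m at depth y = 1.28 m, the central angle is θ = 2 arccos(1 − 2y/D) = 4.223 rad. Then A = (D²/8)(θ − sin θ) = 1.823 m² and P = Dθ/2 = 3.569 m. Hydraulic radius R = A/P = 1.823/3.569 = 0.5108 m. Q_A = (1/0.017)·1.823·0.5108^(2/3)·√0.0006402 = 1.734 m³/s.
Channel B: For a circular section of diameter D = 0.698 m at depth y = 0.487 m, the central angle is θ = 2 arccos(1 − 2y/D) = 3.955 rad. Then A = (D²/8)(θ − sin θ) = 0.2851 m² and P = Dθ/2 = 1.38 m. Hydraulic radius R = A/P = 0.2851/1.38 = 0.2066 m. Q_B = (1/0.017)·0.2851·0.2066^(2/3)·√0.0006402 = 0.1483 m³/s.
Q_A = 1.734 m³/s vs Q_B = 0.1483 m³/s, so channel A carries more.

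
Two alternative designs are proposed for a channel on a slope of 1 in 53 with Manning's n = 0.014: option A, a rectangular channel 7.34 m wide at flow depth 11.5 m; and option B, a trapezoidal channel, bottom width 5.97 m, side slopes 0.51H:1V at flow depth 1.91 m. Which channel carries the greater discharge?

channel A

Channel A: Flow area A = b·y = 7.34 × 11.5 = 84.41 m². Wetted perimeter P = b + 2y = 7.34 + 2×11.5 = 30.34 m. Hydraulic radius R = A/P = 84.41/30.34 = 2.782 m. Q_A = (1/0.014)·84.41·2.782^(2/3)·√0.01887 = 1638 m³/s.
Channel B: With bottom width b = 5.97 m and side slope z = 0.51: A = (b + zy)y = (5.97 + 0.51×1.91)×1.91 = 13.26 m²; P = b + 2y√(1+z²) = 5.97 + 2×1.91×1.123 = 10.26 m. Hydraulic radius R = A/P = 13.26/10.26 = 1.293 m. Q_B = (1/0.014)·13.26·1.293^(2/3)·√0.01887 = 154.4 m³/s.
Q_A = 1638 m³/s vs Q_B = 154.4 m³/s, so channel A carries more.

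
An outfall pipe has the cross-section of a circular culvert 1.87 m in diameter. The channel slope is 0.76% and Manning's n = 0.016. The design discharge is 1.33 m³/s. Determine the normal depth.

y_n = 0.485 m

Manning's equation rearranged: A R^(2/3) = nQ / (1·√S) = 0.016 × 1.33 / (√0.0076) = 0.2441.
Trying y = 0.432 m: A R^(2/3) = 0.1936 — low.
Trying y = 0.618 m: A R^(2/3) = 0.3902 — high.
Trying y = 0.485 m: A R^(2/3) = 0.2437 — ≈ 0.2441.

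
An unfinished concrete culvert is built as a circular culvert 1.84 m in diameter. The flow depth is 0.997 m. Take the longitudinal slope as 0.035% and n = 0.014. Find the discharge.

For a circular section of diameter D = 1.84 m at depth y = 0.997 m, the central angle is θ = 2 arccos(1 − 2y/D) = 3.309 rad. Then A = (D²/8)(θ − sin θ) = 1.471 m² and P = Dθ/2 = 3.044 m.
Hydraulic radius R = A/P = 1.471/3.044 = 0.4832 m.
Manning's equation: Q = (1/n) A R^(2/3) S^(1/2) = (1/0.014) × 1.471 × 0.4832^(2/3) × 0.00035^(1/2) = 1.21 m³/s.

Q = 1.21 m³/s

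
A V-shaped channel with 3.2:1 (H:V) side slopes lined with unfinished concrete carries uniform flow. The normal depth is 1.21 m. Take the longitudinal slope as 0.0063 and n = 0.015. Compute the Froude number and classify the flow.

supercritical

For a triangular section with side slope z = 3.2: A = zy² = 3.2×1.21² = 4.685 m²; P = 2y√(1+z²) = 2×1.21×3.353 = 8.113 m.
Hydraulic radius R = A/P = 4.685/8.113 = 0.5775 m.
V = (1/n) R^(2/3) √S = (1/0.015) × 0.5775^(2/3) × √0.0063 = 3.669 m/s. Hydraulic depth D_h = A/T = 4.685/7.744 = 0.605 m.
Froude number Fr = V/√(g·D_h) = 3.669/√(9.81×0.605) = 1.51, which is greater than 1, so the flow is supercritical.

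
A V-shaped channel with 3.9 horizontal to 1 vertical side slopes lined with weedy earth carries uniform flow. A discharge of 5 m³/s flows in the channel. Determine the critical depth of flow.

At critical depth, Q² T / (g A³) = 1, i.e. A³/T = Q²/g = 5²/9.81 = 2.548.
At y = 0.92 m: A³/T = 5.012 — over.
At y = 0.549 m: A³/T = 0.3793 — short.
At y = 0.804 m: A³/T = 2.555 — ≈ 2.548.

y_c = 0.804 m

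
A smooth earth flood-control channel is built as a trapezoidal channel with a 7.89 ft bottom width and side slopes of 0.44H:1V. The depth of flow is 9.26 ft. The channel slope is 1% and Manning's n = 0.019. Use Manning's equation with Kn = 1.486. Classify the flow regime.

With bottom width b = 7.89 ft and side slope z = 0.44: A = (b + zy)y = (7.89 + 0.44×9.26)×9.26 = 110.8 ft²; P = b + 2y√(1+z²) = 7.89 + 2×9.26×1.093 = 28.12 ft.
Hydraulic radius R = A/P = 110.8/28.12 = 3.939 ft.
V = (1.486/n) R^(2/3) √S = (1.486/0.019) × 3.939^(2/3) × √0.01 = 19.51 ft/s. Hydraulic depth D_h = A/T = 110.8/16.04 = 6.908 ft.
Froude number Fr = V/√(g·D_h) = 19.51/√(32.2×6.908) = 1.31, which is greater than 1, so the flow is supercritical.

supercritical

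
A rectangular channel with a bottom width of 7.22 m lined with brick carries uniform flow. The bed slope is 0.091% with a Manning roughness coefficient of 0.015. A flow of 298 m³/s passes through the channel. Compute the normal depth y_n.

Manning's equation rearranged: A R^(2/3) = nQ / (1·√S) = 0.015 × 298 / (√0.00091) = 148.2.
At y = 13 m: A R^(2/3) = 187.6 — over.
At y = 7.52 m: A R^(2/3) = 98.38 — short.
At y = 10.6 m: A R^(2/3) = 148.1 — close enough.

y_n = 10.6 m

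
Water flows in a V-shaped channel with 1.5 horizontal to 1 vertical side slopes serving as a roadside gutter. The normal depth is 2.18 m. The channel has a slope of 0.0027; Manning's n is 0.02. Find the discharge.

For a triangular section with side slope z = 1.5: A = zy² = 1.5×2.18² = 7.129 m²; P = 2y√(1+z²) = 2×2.18×1.803 = 7.86 m.
Hydraulic radius R = A/P = 7.129/7.86 = 0.9069 m.
Manning's equation: Q = (1/n) A R^(2/3) S^(1/2) = (1/0.02) × 7.129 × 0.9069^(2/3) × 0.0027^(1/2) = 17.4 m³/s.

Q = 17.4 m³/s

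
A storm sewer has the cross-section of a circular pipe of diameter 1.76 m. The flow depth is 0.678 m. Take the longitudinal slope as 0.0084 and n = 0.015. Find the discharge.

For a circular section of diameter D = 1.76 m at depth y = 0.678 m, the central angle is θ = 2 arccos(1 − 2y/D) = 2.678 rad. Then A = (D²/8)(θ − sin θ) = 0.8641 m² and P = Dθ/2 = 2.357 m.
Hydraulic radius R = A/P = 0.8641/2.357 = 0.3666 m.
Manning's equation: Q = (1/n) A R^(2/3) S^(1/2) = (1/0.015) × 0.8641 × 0.3666^(2/3) × 0.0084^(1/2) = 2.7 m³/s.

Q = 2.7 m³/s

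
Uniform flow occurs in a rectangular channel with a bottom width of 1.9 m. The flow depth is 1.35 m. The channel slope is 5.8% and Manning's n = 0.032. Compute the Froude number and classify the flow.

supercritical

Flow area A = b·y = 1.9 × 1.35 = 2.565 m². Wetted perimeter P = b + 2y = 1.9 + 2×1.35 = 4.6 m.
Hydraulic radius R = A/P = 2.565/4.6 = 0.5576 m.
V = (1/n) R^(2/3) √S = (1/0.032) × 0.5576^(2/3) × √0.058 = 5.099 m/s. Hydraulic depth D_h = A/T = 2.565/1.9 = 1.35 m.
Froude number Fr = V/√(g·D_h) = 5.099/√(9.81×1.35) = 1.4, which is greater than 1, so the flow is supercritical.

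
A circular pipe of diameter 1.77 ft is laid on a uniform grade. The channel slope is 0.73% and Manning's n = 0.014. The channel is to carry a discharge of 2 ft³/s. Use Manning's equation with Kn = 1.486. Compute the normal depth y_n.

Manning's equation rearranged: A R^(2/3) = nQ / (1.486·√S) = 0.014 × 2 / (1.486 × √0.0073) = 0.2205.
At y = 0.578 ft: A R^(2/3) = 0.3294 — over.
At y = 0.32 ft: A R^(2/3) = 0.1019 — short.
At y = 0.47 ft: A R^(2/3) = 0.2205 — matches.

y_n = 0.47 ft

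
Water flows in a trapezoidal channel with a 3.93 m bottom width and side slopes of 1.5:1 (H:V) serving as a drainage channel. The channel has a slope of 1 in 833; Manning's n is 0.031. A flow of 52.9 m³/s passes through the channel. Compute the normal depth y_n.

y_n = 3.41 m

Manning's equation rearranged: A R^(2/3) = nQ / (1·√S) = 0.031 × 52.9 / (√0.0012) = 47.33.
Trying y = 2.99 m: A R^(2/3) = 35.99 — low.
Trying y = 4.29 m: A R^(2/3) = 77.31 — high.
Trying y = 3.41 m: A R^(2/3) = 47.33 — close enough.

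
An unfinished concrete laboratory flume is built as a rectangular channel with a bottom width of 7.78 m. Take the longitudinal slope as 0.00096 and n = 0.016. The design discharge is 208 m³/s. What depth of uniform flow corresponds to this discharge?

Manning's equation rearranged: A R^(2/3) = nQ / (1·√S) = 0.016 × 208 / (√0.00096) = 107.4.
Try y = 6.04 m: A R^(2/3) = 83.44 — too small.
Try y = 8.73 m: A R^(2/3) = 131.4 — too large.
Try y = 7.4 m: A R^(2/3) = 107.4 — close enough.

y_n = 7.4 m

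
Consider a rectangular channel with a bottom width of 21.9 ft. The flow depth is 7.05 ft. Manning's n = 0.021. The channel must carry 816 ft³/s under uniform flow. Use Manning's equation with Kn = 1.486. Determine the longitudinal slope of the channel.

S = 0.000801

Flow area A = b·y = 21.9 × 7.05 = 154.4 ft². Wetted perimeter P = b + 2y = 21.9 + 2×7.05 = 36 ft.
Hydraulic radius R = A/P = 154.4/36 = 4.289 ft.
From Manning's equation, S = [nQ / (1.486 A R^(2/3))]² = [0.021 × 816 / (1.486 × 154.4 × 4.289^(2/3))]² = 0.000801.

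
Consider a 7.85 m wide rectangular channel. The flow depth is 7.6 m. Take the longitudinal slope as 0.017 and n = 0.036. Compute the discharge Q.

Flow area A = b·y = 7.85 × 7.6 = 59.66 m². Wetted perimeter P = b + 2y = 7.85 + 2×7.6 = 23.05 m.
Hydraulic radius R = A/P = 59.66/23.05 = 2.588 m.
Manning's equation: Q = (1/n) A R^(2/3) S^(1/2) = (1/0.036) × 59.66 × 2.588^(2/3) × 0.017^(1/2) = 407 m³/s.

Q = 407 m³/s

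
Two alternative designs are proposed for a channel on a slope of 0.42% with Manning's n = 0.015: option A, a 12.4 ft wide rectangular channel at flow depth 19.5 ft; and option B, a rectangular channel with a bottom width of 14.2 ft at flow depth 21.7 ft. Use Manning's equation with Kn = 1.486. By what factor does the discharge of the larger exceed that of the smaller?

Channel A: Flow area A = b·y = 12.4 × 19.5 = 241.8 ft². Wetted perimeter P = b + 2y = 12.4 + 2×19.5 = 51.4 ft. Hydraulic radius R = A/P = 241.8/51.4 = 4.704 ft. Q_A = (1.486/0.015)·241.8·4.704^(2/3)·√0.0042 = 4359 ft³/s.
Channel B: Flow area A = b·y = 14.2 × 21.7 = 308.1 ft². Wetted perimeter P = b + 2y = 14.2 + 2×21.7 = 57.6 ft. Hydraulic radius R = A/P = 308.1/57.6 = 5.35 ft. Q_B = (1.486/0.015)·308.1·5.35^(2/3)·√0.0042 = 6051 ft³/s.
The larger discharge is 6051 ft³/s and the smaller is 4359 ft³/s; the ratio is 1.39.

1.39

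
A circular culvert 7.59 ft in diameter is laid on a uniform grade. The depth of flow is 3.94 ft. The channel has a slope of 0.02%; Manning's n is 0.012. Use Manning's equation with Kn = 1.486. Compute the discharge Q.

For a circular section of diameter D = 7.59 ft at depth y = 3.94 ft, the central angle is θ = 2 arccos(1 − 2y/D) = 3.218 rad. Then A = (D²/8)(θ − sin θ) = 23.72 ft² and P = Dθ/2 = 12.21 ft.
Hydraulic radius R = A/P = 23.72/12.21 = 1.943 ft.
Manning's equation: Q = (1.486/n) A R^(2/3) S^(1/2) = (1.486/0.012) × 23.72 × 1.943^(2/3) × 0.0002^(1/2) = 64.7 ft³/s.

Q = 64.7 ft³/s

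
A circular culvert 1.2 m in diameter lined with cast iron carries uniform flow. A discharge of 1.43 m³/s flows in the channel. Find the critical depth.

At critical depth, Q² T / (g A³) = 1, i.e. A³/T = Q²/g = 1.43²/9.81 = 0.2085.
Trying y = 0.794 m: A³/T = 0.4411 — high.
Trying y = 0.653 m: A³/T = 0.2082 — matches.

y_c = 0.653 m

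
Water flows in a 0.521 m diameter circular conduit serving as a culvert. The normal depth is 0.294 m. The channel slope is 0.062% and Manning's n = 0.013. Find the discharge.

Q = 0.064 m³/s

For a circular section of diameter D = 0.521 m at depth y = 0.294 m, the central angle is θ = 2 arccos(1 − 2y/D) = 3.4 rad. Then A = (D²/8)(θ − sin θ) = 0.124 m² and P = Dθ/2 = 0.8856 m.
Hydraulic radius R = A/P = 0.124/0.8856 = 0.14 m.
Manning's equation: Q = (1/n) A R^(2/3) S^(1/2) = (1/0.013) × 0.124 × 0.14^(2/3) × 0.00062^(1/2) = 0.064 m³/s.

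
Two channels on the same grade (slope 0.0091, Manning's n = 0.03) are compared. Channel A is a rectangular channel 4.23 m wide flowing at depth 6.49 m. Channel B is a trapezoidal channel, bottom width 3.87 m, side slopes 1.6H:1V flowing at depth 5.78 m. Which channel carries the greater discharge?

channel B

Channel A: Flow area A = b·y = 4.23 × 6.49 = 27.45 m². Wetted perimeter P = b + 2y = 4.23 + 2×6.49 = 17.21 m. Hydraulic radius R = A/P = 27.45/17.21 = 1.595 m. Q_A = (1/0.03)·27.45·1.595^(2/3)·√0.0091 = 119.2 m³/s.
Channel B: With bottom width b = 3.87 m and side slope z = 1.6: A = (b + zy)y = (3.87 + 1.6×5.78)×5.78 = 75.82 m²; P = b + 2y√(1+z²) = 3.87 + 2×5.78×1.887 = 25.68 m. Hydraulic radius R = A/P = 75.82/25.68 = 2.952 m. Q_B = (1/0.03)·75.82·2.952^(2/3)·√0.0091 = 496.2 m³/s.
Q_A = 119.2 m³/s vs Q_B = 496.2 m³/s, so channel B carries more.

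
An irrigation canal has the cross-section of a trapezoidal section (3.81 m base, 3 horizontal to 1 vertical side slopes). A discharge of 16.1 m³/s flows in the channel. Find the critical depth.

At critical depth, Q² T / (g A³) = 1, i.e. A³/T = Q²/g = 16.1²/9.81 = 26.42.
At y = 0.692 m: A³/T = 8.487 — low.
At y = 1.04 m: A³/T = 37.25 — high.
At y = 0.948 m: A³/T = 26.43 — matches.

y_c = 0.948 m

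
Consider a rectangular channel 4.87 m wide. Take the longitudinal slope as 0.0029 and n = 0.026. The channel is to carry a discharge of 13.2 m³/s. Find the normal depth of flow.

y_n = 1.41 m

Manning's equation rearranged: A R^(2/3) = nQ / (1·√S) = 0.026 × 13.2 / (√0.0029) = 6.373.
At y = 1.71 m: A R^(2/3) = 8.353 — high.
At y = 1.05 m: A R^(2/3) = 4.16 — low.
At y = 1.41 m: A R^(2/3) = 6.367 — close enough.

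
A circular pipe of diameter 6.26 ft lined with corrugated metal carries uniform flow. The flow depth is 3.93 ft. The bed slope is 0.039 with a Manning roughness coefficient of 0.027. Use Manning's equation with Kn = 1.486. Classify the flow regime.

For a circular section of diameter D = 6.26 ft at depth y = 3.93 ft, the central angle is θ = 2 arccos(1 − 2y/D) = 3.659 rad. Then A = (D²/8)(θ − sin θ) = 20.34 ft² and P = Dθ/2 = 11.45 ft.
Hydraulic radius R = A/P = 20.34/11.45 = 1.776 ft.
V = (1.486/n) R^(2/3) √S = (1.486/0.027) × 1.776^(2/3) × √0.039 = 15.94 ft/s. Hydraulic depth D_h = A/T = 20.34/6.052 = 3.361 ft.
Froude number Fr = V/√(g·D_h) = 15.94/√(32.2×3.361) = 1.53, which is greater than 1, so the flow is supercritical.

supercritical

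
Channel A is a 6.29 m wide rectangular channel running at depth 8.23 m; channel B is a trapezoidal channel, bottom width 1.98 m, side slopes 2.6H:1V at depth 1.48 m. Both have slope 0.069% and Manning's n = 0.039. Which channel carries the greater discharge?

Channel A: Flow area A = b·y = 6.29 × 8.23 = 51.77 m². Wetted perimeter P = b + 2y = 6.29 + 2×8.23 = 22.75 m. Hydraulic radius R = A/P = 51.77/22.75 = 2.275 m. Q_A = (1/0.039)·51.77·2.275^(2/3)·√0.00069 = 60.32 m³/s.
Channel B: With bottom width b = 1.98 m and side slope z = 2.6: A = (b + zy)y = (1.98 + 2.6×1.48)×1.48 = 8.625 m²; P = b + 2y√(1+z²) = 1.98 + 2×1.48×2.786 = 10.23 m. Hydraulic radius R = A/P = 8.625/10.23 = 0.8435 m. Q_B = (1/0.039)·8.625·0.8435^(2/3)·√0.00069 = 5.186 m³/s.
Q_A = 60.32 m³/s vs Q_B = 5.186 m³/s, so channel A carries more.

channel A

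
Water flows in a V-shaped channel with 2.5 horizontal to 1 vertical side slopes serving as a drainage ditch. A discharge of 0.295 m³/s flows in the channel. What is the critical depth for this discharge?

y_c = 0.309 m

At critical depth, Q² T / (g A³) = 1, i.e. A³/T = Q²/g = 0.295²/9.81 = 0.008871.
Try y = 0.217 m: A³/T = 0.001504 — low.
Try y = 0.377 m: A³/T = 0.0238 — high.
Try y = 0.309 m: A³/T = 0.008803 — ≈ 0.008871.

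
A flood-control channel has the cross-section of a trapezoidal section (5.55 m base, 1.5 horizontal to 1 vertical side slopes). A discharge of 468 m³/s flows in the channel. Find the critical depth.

y_c = 5.66 m

At critical depth, Q² T / (g A³) = 1, i.e. A³/T = Q²/g = 468²/9.81 = 22330.
Try y = 4.29 m: A³/T = 7379 — short.
Try y = 6.56 m: A³/T = 40790 — over.
Try y = 5.66 m: A³/T = 22270 — close enough.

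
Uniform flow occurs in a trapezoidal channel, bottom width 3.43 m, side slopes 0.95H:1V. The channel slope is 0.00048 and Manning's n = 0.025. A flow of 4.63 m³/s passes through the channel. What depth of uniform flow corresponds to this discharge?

y_n = 1.27 m

Manning's equation rearranged: A R^(2/3) = nQ / (1·√S) = 0.025 × 4.63 / (√0.00048) = 5.283.
Trying y = 1.49 m: A R^(2/3) = 7.014 — high.
Trying y = 0.91 m: A R^(2/3) = 2.956 — low.
Trying y = 1.27 m: A R^(2/3) = 5.281 — close enough.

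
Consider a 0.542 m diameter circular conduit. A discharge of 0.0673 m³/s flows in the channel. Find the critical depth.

At critical depth, Q² T / (g A³) = 1, i.e. A³/T = Q²/g = 0.0673²/9.81 = 0.0004617.
Try y = 0.215 m: A³/T = 0.001167 — too large.
Try y = 0.136 m: A³/T = 0.0001983 — too small.
Try y = 0.169 m: A³/T = 0.0004612 — close enough.

y_c = 0.169 m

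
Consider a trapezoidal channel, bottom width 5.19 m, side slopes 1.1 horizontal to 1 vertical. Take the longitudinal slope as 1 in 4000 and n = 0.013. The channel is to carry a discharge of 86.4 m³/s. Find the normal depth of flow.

Manning's equation rearranged: A R^(2/3) = nQ / (1·√S) = 0.013 × 86.4 / (√0.00025) = 71.04.
Trying y = 3.39 m: A R^(2/3) = 47.68 — short.
Trying y = 4.94 m: A R^(2/3) = 100.3 — over.
Trying y = 4.16 m: A R^(2/3) = 71.07 — ≈ 71.04.

y_n = 4.16 m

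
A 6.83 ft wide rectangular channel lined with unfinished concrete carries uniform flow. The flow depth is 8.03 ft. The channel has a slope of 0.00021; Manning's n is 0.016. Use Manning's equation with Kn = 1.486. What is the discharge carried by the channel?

Flow area A = b·y = 6.83 × 8.03 = 54.84 ft². Wetted perimeter P = b + 2y = 6.83 + 2×8.03 = 22.89 ft.
Hydraulic radius R = A/P = 54.84/22.89 = 2.396 ft.
Manning's equation: Q = (1.486/n) A R^(2/3) S^(1/2) = (1.486/0.016) × 54.84 × 2.396^(2/3) × 0.00021^(1/2) = 132 ft³/s.

Q = 132 ft³/s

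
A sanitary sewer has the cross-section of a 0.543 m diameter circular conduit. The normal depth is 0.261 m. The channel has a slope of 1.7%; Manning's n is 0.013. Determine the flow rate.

For a circular section of diameter D = 0.543 m at depth y = 0.261 m, the central angle is θ = 2 arccos(1 − 2y/D) = 3.064 rad. Then A = (D²/8)(θ − sin θ) = 0.1101 m² and P = Dθ/2 = 0.8319 m.
Hydraulic radius R = A/P = 0.1101/0.8319 = 0.1323 m.
Manning's equation: Q = (1/n) A R^(2/3) S^(1/2) = (1/0.013) × 0.1101 × 0.1323^(2/3) × 0.017^(1/2) = 0.287 m³/s.

Q = 0.287 m³/s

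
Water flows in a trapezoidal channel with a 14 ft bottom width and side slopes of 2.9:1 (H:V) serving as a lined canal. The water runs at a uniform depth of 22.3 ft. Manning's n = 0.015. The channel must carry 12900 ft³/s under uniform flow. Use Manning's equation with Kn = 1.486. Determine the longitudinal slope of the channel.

S = 0.000209

With bottom width b = 14 ft and side slope z = 2.9: A = (b + zy)y = (14 + 2.9×22.3)×22.3 = 1754 ft²; P = b + 2y√(1+z²) = 14 + 2×22.3×3.068 = 150.8 ft.
Hydraulic radius R = A/P = 1754/150.8 = 11.63 ft.
From Manning's equation, S = [nQ / (1.486 A R^(2/3))]² = [0.015 × 12900 / (1.486 × 1754 × 11.63^(2/3))]² = 0.000209.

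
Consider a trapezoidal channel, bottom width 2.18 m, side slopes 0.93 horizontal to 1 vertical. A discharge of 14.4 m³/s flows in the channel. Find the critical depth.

y_c = 1.35 m

At critical depth, Q² T / (g A³) = 1, i.e. A³/T = Q²/g = 14.4²/9.81 = 21.14.
Trying y = 0.959 m: A³/T = 6.45 — too small.
Trying y = 1.35 m: A³/T = 21.27 — matches.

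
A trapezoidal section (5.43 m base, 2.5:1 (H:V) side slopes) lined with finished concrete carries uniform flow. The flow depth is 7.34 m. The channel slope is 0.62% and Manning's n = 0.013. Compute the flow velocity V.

With bottom width b = 5.43 m and side slope z = 2.5: A = (b + zy)y = (5.43 + 2.5×7.34)×7.34 = 174.5 m²; P = b + 2y√(1+z²) = 5.43 + 2×7.34×2.693 = 44.96 m.
Hydraulic radius R = A/P = 174.5/44.96 = 3.882 m.
From Manning's equation, V = (1/n) R^(2/3) S^(1/2) = (1/0.013) × 3.882^(2/3) × 0.0062^(1/2) = 15 m/s.

V = 15 m/s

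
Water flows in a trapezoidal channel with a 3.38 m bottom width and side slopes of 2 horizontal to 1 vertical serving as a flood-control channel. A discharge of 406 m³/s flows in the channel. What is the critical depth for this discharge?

y_c = 5.32 m

At critical depth, Q² T / (g A³) = 1, i.e. A³/T = Q²/g = 406²/9.81 = 16800.
Trying y = 6.37 m: A³/T = 37520 — high.
Trying y = 4.58 m: A³/T = 8730 — low.
Trying y = 5.32 m: A³/T = 16830 — ≈ 16800.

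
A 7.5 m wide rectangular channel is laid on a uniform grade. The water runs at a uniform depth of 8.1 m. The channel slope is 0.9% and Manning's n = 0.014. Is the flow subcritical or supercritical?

Flow area A = b·y = 7.5 × 8.1 = 60.75 m². Wetted perimeter P = b + 2y = 7.5 + 2×8.1 = 23.7 m.
Hydraulic radius R = A/P = 60.75/23.7 = 2.563 m.
V = (1/n) R^(2/3) √S = (1/0.014) × 2.563^(2/3) × √0.009 = 12.69 m/s. Hydraulic depth D_h = A/T = 60.75/7.5 = 8.1 m.
Froude number Fr = V/√(g·D_h) = 12.69/√(9.81×8.1) = 1.42, which is greater than 1, so the flow is supercritical.

supercritical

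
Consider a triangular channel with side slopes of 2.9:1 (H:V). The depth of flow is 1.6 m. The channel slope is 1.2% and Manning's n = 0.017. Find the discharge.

Q = 39.7 m³/s

For a triangular section with side slope z = 2.9: A = zy² = 2.9×1.6² = 7.424 m²; P = 2y√(1+z²) = 2×1.6×3.068 = 9.816 m.
Hydraulic radius R = A/P = 7.424/9.816 = 0.7563 m.
Manning's equation: Q = (1/n) A R^(2/3) S^(1/2) = (1/0.017) × 7.424 × 0.7563^(2/3) × 0.012^(1/2) = 39.7 m³/s.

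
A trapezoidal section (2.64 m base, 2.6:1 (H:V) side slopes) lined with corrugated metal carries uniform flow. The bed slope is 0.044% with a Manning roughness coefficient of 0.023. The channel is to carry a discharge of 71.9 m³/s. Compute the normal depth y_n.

y_n = 3.87 m

Manning's equation rearranged: A R^(2/3) = nQ / (1·√S) = 0.023 × 71.9 / (√0.00044) = 78.84.
At y = 2.88 m: A R^(2/3) = 39.25 — short.
At y = 4.54 m: A R^(2/3) = 115.8 — over.
At y = 3.87 m: A R^(2/3) = 78.84 — ≈ 78.84.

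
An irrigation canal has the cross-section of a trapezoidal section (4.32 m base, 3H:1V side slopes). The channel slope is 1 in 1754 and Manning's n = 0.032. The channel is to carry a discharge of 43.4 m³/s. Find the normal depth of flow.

Manning's equation rearranged: A R^(2/3) = nQ / (1·√S) = 0.032 × 43.4 / (√0.0005701) = 58.16.
Try y = 3.68 m: A R^(2/3) = 91.17 — over.
Try y = 3.02 m: A R^(2/3) = 58.13 — ≈ 58.16.

y_n = 3.02 m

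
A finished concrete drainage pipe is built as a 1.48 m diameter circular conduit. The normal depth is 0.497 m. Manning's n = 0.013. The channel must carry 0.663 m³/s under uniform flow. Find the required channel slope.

S = 0.0016

For a circular section of diameter D = 1.48 m at depth y = 0.497 m, the central angle is θ = 2 arccos(1 − 2y/D) = 2.472 rad. Then A = (D²/8)(θ − sin θ) = 0.5071 m² and P = Dθ/2 = 1.83 m.
Hydraulic radius R = A/P = 0.5071/1.83 = 0.2772 m.
From Manning's equation, S = [nQ / (1 A R^(2/3))]² = [0.013 × 0.663 / (1 × 0.5071 × 0.2772^(2/3))]² = 0.0016.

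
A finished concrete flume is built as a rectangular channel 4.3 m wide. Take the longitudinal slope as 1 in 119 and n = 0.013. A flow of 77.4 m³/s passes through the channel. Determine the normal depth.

y_n = 2.36 m

Manning's equation rearranged: A R^(2/3) = nQ / (1·√S) = 0.013 × 77.4 / (√0.008403) = 10.98.
At y = 2.76 m: A R^(2/3) = 13.47 — over.
At y = 2.36 m: A R^(2/3) = 10.98 — close enough.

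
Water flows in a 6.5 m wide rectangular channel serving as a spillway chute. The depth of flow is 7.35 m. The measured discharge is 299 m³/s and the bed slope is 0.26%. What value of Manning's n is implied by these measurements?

n = 0.014

Flow area A = b·y = 6.5 × 7.35 = 47.77 m². Wetted perimeter P = b + 2y = 6.5 + 2×7.35 = 21.2 m.
Hydraulic radius R = A/P = 47.77/21.2 = 2.254 m.
Rearranging Manning's equation: n = (1/Q) A R^(2/3) S^(1/2) = (1/299) × 47.77 × 2.254^(2/3) × √0.0026 = 0.014.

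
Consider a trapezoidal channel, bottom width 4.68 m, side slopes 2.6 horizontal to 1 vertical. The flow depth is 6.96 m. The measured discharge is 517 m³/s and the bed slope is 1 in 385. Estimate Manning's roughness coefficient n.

With bottom width b = 4.68 m and side slope z = 2.6: A = (b + zy)y = (4.68 + 2.6×6.96)×6.96 = 158.5 m²; P = b + 2y√(1+z²) = 4.68 + 2×6.96×2.786 = 43.46 m.
Hydraulic radius R = A/P = 158.5/43.46 = 3.648 m.
Rearranging Manning's equation: n = (1/Q) A R^(2/3) S^(1/2) = (1/517) × 158.5 × 3.648^(2/3) × √0.002597 = 0.037.

n = 0.037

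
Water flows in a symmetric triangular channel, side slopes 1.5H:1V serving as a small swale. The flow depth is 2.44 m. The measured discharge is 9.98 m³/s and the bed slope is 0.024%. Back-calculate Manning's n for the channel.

For a triangular section with side slope z = 1.5: A = zy² = 1.5×2.44² = 8.93 m²; P = 2y√(1+z²) = 2×2.44×1.803 = 8.798 m.
Hydraulic radius R = A/P = 8.93/8.798 = 1.015 m.
Rearranging Manning's equation: n = (1/Q) A R^(2/3) S^(1/2) = (1/9.98) × 8.93 × 1.015^(2/3) × √0.00024 = 0.014.

n = 0.014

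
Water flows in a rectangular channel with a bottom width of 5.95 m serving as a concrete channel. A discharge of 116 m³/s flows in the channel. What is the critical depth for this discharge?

For a rectangular channel, critical depth y_c = (q²/g)^(1/3) where q = Q/b = 116/5.95 = 19.5 m²/s.
So y_c = (19.5²/9.81)^(1/3) = 3.38 m.

y_c = 3.38 m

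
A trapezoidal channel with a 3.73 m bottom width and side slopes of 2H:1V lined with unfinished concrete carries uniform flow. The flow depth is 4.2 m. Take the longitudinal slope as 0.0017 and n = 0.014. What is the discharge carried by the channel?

Q = 259 m³/s

With bottom width b = 3.73 m and side slope z = 2: A = (b + zy)y = (3.73 + 2×4.2)×4.2 = 50.95 m²; P = b + 2y√(1+z²) = 3.73 + 2×4.2×2.236 = 22.51 m.
Hydraulic radius R = A/P = 50.95/22.51 = 2.263 m.
Manning's equation: Q = (1/n) A R^(2/3) S^(1/2) = (1/0.014) × 50.95 × 2.263^(2/3) × 0.0017^(1/2) = 259 m³/s.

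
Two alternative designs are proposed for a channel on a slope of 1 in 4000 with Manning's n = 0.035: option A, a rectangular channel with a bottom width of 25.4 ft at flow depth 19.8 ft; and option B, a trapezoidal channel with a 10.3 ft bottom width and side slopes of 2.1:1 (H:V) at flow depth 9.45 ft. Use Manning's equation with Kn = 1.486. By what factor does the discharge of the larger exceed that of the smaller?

2.29

Channel A: Flow area A = b·y = 25.4 × 19.8 = 502.9 ft². Wetted perimeter P = b + 2y = 25.4 + 2×19.8 = 65 ft. Hydraulic radius R = A/P = 502.9/65 = 7.737 ft. Q_A = (1.486/0.035)·502.9·7.737^(2/3)·√0.00025 = 1321 ft³/s.
Channel B: With bottom width b = 10.3 ft and side slope z = 2.1: A = (b + zy)y = (10.3 + 2.1×9.45)×9.45 = 284.9 ft²; P = b + 2y√(1+z²) = 10.3 + 2×9.45×2.326 = 54.26 ft. Hydraulic radius R = A/P = 284.9/54.26 = 5.25 ft. Q_B = (1.486/0.035)·284.9·5.25^(2/3)·√0.00025 = 577.7 ft³/s.
The larger discharge is 1321 ft³/s and the smaller is 577.7 ft³/s; the ratio is 2.29.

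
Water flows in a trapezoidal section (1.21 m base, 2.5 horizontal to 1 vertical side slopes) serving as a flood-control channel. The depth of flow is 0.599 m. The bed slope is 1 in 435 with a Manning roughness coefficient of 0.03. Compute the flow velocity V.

V = 0.817 m/s

With bottom width b = 1.21 m and side slope z = 2.5: A = (b + zy)y = (1.21 + 2.5×0.599)×0.599 = 1.622 m²; P = b + 2y√(1+z²) = 1.21 + 2×0.599×2.693 = 4.436 m.
Hydraulic radius R = A/P = 1.622/4.436 = 0.3656 m.
From Manning's equation, V = (1/n) R^(2/3) S^(1/2) = (1/0.03) × 0.3656^(2/3) × 0.002299^(1/2) = 0.817 m/s.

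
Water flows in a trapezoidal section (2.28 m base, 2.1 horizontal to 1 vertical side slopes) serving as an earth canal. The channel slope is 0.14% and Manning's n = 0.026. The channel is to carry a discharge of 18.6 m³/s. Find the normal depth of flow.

y_n = 1.93 m

Manning's equation rearranged: A R^(2/3) = nQ / (1·√S) = 0.026 × 18.6 / (√0.0014) = 12.92.
Try y = 2.45 m: A R^(2/3) = 22 — over.
Try y = 1.39 m: A R^(2/3) = 6.363 — short.
Try y = 1.93 m: A R^(2/3) = 12.91 — close enough.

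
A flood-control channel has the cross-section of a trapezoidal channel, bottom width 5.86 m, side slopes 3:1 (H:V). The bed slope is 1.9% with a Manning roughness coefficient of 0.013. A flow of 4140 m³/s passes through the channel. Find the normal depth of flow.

Manning's equation rearranged: A R^(2/3) = nQ / (1·√S) = 0.013 × 4140 / (√0.019) = 390.5.
At y = 8.09 m: A R^(2/3) = 642 — too large.
At y = 5.62 m: A R^(2/3) = 270.5 — too small.
At y = 6.57 m: A R^(2/3) = 390.5 — matches.

y_n = 6.57 m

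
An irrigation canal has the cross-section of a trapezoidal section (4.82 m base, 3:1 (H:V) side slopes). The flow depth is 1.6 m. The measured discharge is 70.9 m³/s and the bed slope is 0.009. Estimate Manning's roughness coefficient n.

n = 0.021

With bottom width b = 4.82 m and side slope z = 3: A = (b + zy)y = (4.82 + 3×1.6)×1.6 = 15.39 m²; P = b + 2y√(1+z²) = 4.82 + 2×1.6×3.162 = 14.94 m.
Hydraulic radius R = A/P = 15.39/14.94 = 1.03 m.
Rearranging Manning's equation: n = (1/Q) A R^(2/3) S^(1/2) = (1/70.9) × 15.39 × 1.03^(2/3) × √0.009 = 0.021.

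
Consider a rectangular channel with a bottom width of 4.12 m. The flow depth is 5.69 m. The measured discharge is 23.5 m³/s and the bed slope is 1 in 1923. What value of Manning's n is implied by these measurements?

n = 0.03

Flow area A = b·y = 4.12 × 5.69 = 23.44 m². Wetted perimeter P = b + 2y = 4.12 + 2×5.69 = 15.5 m.
Hydraulic radius R = A/P = 23.44/15.5 = 1.512 m.
Rearranging Manning's equation: n = (1/Q) A R^(2/3) S^(1/2) = (1/23.5) × 23.44 × 1.512^(2/3) × √0.00052 = 0.03.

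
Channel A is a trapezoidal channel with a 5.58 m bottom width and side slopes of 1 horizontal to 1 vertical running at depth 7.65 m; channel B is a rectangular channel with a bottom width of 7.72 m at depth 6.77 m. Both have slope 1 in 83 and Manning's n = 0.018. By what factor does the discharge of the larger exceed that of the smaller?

2.55

Channel A: With bottom width b = 5.58 m and side slope z = 1: A = (b + zy)y = (5.58 + 1×7.65)×7.65 = 101.2 m²; P = b + 2y√(1+z²) = 5.58 + 2×7.65×1.414 = 27.22 m. Hydraulic radius R = A/P = 101.2/27.22 = 3.719 m. Q_A = (1/0.018)·101.2·3.719^(2/3)·√0.01205 = 1481 m³/s.
Channel B: Flow area A = b·y = 7.72 × 6.77 = 52.26 m². Wetted perimeter P = b + 2y = 7.72 + 2×6.77 = 21.26 m. Hydraulic radius R = A/P = 52.26/21.26 = 2.458 m. Q_B = (1/0.018)·52.26·2.458^(2/3)·√0.01205 = 580.5 m³/s.
The larger discharge is 1481 m³/s and the smaller is 580.5 m³/s; the ratio is 2.55.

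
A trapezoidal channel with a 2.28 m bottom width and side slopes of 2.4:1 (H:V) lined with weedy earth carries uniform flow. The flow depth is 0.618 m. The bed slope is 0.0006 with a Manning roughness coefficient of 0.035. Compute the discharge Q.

With bottom width b = 2.28 m and side slope z = 2.4: A = (b + zy)y = (2.28 + 2.4×0.618)×0.618 = 2.326 m²; P = b + 2y√(1+z²) = 2.28 + 2×0.618×2.6 = 5.494 m.
Hydraulic radius R = A/P = 2.326/5.494 = 0.4233 m.
Manning's equation: Q = (1/n) A R^(2/3) S^(1/2) = (1/0.035) × 2.326 × 0.4233^(2/3) × 0.0006^(1/2) = 0.918 m³/s.

Q = 0.918 m³/s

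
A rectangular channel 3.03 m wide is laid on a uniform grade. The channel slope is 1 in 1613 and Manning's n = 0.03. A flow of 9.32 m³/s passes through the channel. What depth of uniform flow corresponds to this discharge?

y_n = 3.56 m

Manning's equation rearranged: A R^(2/3) = nQ / (1·√S) = 0.03 × 9.32 / (√0.00062) = 11.23.
Trying y = 4.45 m: A R^(2/3) = 14.63 — over.
Trying y = 2.82 m: A R^(2/3) = 8.462 — short.
Trying y = 3.56 m: A R^(2/3) = 11.23 — matches.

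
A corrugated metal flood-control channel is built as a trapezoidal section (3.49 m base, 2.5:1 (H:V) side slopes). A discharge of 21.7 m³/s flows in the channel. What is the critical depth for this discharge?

At critical depth, Q² T / (g A³) = 1, i.e. A³/T = Q²/g = 21.7²/9.81 = 48.
At y = 1.51 m: A³/T = 119.6 — too large.
At y = 1.19 m: A³/T = 48.24 — matches.

y_c = 1.19 m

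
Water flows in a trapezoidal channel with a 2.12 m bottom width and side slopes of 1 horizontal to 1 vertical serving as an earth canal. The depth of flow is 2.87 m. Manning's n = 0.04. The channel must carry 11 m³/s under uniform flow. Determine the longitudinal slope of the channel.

With bottom width b = 2.12 m and side slope z = 1: A = (b + zy)y = (2.12 + 1×2.87)×2.87 = 14.32 m²; P = b + 2y√(1+z²) = 2.12 + 2×2.87×1.414 = 10.24 m.
Hydraulic radius R = A/P = 14.32/10.24 = 1.399 m.
From Manning's equation, S = [nQ / (1 A R^(2/3))]² = [0.04 × 11 / (1 × 14.32 × 1.399^(2/3))]² = 0.000603.

S = 0.000603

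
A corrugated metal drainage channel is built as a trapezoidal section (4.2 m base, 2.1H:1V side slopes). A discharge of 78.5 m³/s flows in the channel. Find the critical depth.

y_c = 2.28 m

At critical depth, Q² T / (g A³) = 1, i.e. A³/T = Q²/g = 78.5²/9.81 = 628.2.
Trying y = 2.6 m: A³/T = 1048 — too large.
Trying y = 1.99 m: A³/T = 369.2 — too small.
Trying y = 2.28 m: A³/T = 624.7 — close enough.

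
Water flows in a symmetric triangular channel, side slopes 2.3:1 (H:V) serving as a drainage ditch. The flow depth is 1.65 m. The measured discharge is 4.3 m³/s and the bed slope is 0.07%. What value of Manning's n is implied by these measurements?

For a triangular section with side slope z = 2.3: A = zy² = 2.3×1.65² = 6.262 m²; P = 2y√(1+z²) = 2×1.65×2.508 = 8.276 m.
Hydraulic radius R = A/P = 6.262/8.276 = 0.7566 m.
Rearranging Manning's equation: n = (1/Q) A R^(2/3) S^(1/2) = (1/4.3) × 6.262 × 0.7566^(2/3) × √0.0007 = 0.032.

n = 0.032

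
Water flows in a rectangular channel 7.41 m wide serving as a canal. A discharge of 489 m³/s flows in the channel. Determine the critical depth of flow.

For a rectangular channel, critical depth y_c = (q²/g)^(1/3) where q = Q/b = 489/7.41 = 65.99 m²/s.
So y_c = (65.99²/9.81)^(1/3) = 7.63 m.

y_c = 7.63 m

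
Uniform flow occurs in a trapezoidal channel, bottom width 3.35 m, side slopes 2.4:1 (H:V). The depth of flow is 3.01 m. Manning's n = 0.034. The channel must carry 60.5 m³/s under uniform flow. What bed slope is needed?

S = 0.0021

With bottom width b = 3.35 m and side slope z = 2.4: A = (b + zy)y = (3.35 + 2.4×3.01)×3.01 = 31.83 m²; P = b + 2y√(1+z²) = 3.35 + 2×3.01×2.6 = 19 m.
Hydraulic radius R = A/P = 31.83/19 = 1.675 m.
From Manning's equation, S = [nQ / (1 A R^(2/3))]² = [0.034 × 60.5 / (1 × 31.83 × 1.675^(2/3))]² = 0.0021.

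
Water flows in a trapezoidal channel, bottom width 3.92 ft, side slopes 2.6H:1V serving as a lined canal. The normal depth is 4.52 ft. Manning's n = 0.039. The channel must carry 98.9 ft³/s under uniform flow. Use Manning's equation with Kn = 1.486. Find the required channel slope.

With bottom width b = 3.92 ft and side slope z = 2.6: A = (b + zy)y = (3.92 + 2.6×4.52)×4.52 = 70.84 ft²; P = b + 2y√(1+z²) = 3.92 + 2×4.52×2.786 = 29.1 ft.
Hydraulic radius R = A/P = 70.84/29.1 = 2.434 ft.
From Manning's equation, S = [nQ / (1.486 A R^(2/3))]² = [0.039 × 98.9 / (1.486 × 70.84 × 2.434^(2/3))]² = 0.00041.

S = 0.00041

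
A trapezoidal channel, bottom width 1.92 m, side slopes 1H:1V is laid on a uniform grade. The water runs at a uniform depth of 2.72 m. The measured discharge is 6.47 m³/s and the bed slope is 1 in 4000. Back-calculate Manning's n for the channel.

With bottom width b = 1.92 m and side slope z = 1: A = (b + zy)y = (1.92 + 1×2.72)×2.72 = 12.62 m²; P = b + 2y√(1+z²) = 1.92 + 2×2.72×1.414 = 9.613 m.
Hydraulic radius R = A/P = 12.62/9.613 = 1.313 m.
Rearranging Manning's equation: n = (1/Q) A R^(2/3) S^(1/2) = (1/6.47) × 12.62 × 1.313^(2/3) × √0.00025 = 0.037.

n = 0.037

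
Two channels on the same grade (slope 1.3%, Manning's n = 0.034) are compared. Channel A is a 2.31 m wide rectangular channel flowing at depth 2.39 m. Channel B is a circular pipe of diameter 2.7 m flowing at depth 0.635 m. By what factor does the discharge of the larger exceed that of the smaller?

Channel A: Flow area A = b·y = 2.31 × 2.39 = 5.521 m². Wetted perimeter P = b + 2y = 2.31 + 2×2.39 = 7.09 m. Hydraulic radius R = A/P = 5.521/7.09 = 0.7787 m. Q_A = (1/0.034)·5.521·0.7787^(2/3)·√0.013 = 15.67 m³/s.
Channel B: For a circular section of diameter D = 2.7 m at depth y = 0.635 m, the central angle is θ = 2 arccos(1 − 2y/D) = 2.025 rad. Then A = (D²/8)(θ − sin θ) = 1.027 m² and P = Dθ/2 = 2.734 m. Hydraulic radius R = A/P = 1.027/2.734 = 0.3755 m. Q_B = (1/0.034)·1.027·0.3755^(2/3)·√0.013 = 1.792 m³/s.
The larger discharge is 15.67 m³/s and the smaller is 1.792 m³/s; the ratio is 8.74.

8.74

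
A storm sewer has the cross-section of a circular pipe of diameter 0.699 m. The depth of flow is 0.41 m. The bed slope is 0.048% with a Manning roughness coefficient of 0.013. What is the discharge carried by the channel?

For a circular section of diameter D = 0.699 m at depth y = 0.41 m, the central angle is θ = 2 arccos(1 − 2y/D) = 3.49 rad. Then A = (D²/8)(θ − sin θ) = 0.234 m² and P = Dθ/2 = 1.22 m.
Hydraulic radius R = A/P = 0.234/1.22 = 0.1918 m.
Manning's equation: Q = (1/n) A R^(2/3) S^(1/2) = (1/0.013) × 0.234 × 0.1918^(2/3) × 0.00048^(1/2) = 0.131 m³/s.

Q = 0.131 m³/s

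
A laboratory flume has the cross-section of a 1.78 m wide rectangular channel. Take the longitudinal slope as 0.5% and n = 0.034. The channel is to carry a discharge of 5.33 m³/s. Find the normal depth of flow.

y_n = 1.99 m

Manning's equation rearranged: A R^(2/3) = nQ / (1·√S) = 0.034 × 5.33 / (√0.005) = 2.563.
Try y = 1.51 m: A R^(2/3) = 1.826 — low.
Try y = 2.51 m: A R^(2/3) = 3.377 — high.
Try y = 1.99 m: A R^(2/3) = 2.562 — ≈ 2.563.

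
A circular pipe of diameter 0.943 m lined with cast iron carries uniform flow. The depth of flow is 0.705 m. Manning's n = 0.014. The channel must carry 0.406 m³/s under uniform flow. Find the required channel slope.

S = 0.000551

For a circular section of diameter D = 0.943 m at depth y = 0.705 m, the central angle is θ = 2 arccos(1 − 2y/D) = 4.178 rad. Then A = (D²/8)(θ − sin θ) = 0.56 m² and P = Dθ/2 = 1.97 m.
Hydraulic radius R = A/P = 0.56/1.97 = 0.2843 m.
From Manning's equation, S = [nQ / (1 A R^(2/3))]² = [0.014 × 0.406 / (1 × 0.56 × 0.2843^(2/3))]² = 0.000551.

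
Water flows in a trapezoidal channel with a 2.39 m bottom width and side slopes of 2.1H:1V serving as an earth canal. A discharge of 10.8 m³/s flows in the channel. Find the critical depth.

y_c = 0.962 m

At critical depth, Q² T / (g A³) = 1, i.e. A³/T = Q²/g = 10.8²/9.81 = 11.89.
Try y = 1.19 m: A³/T = 26.65 — too large.
Try y = 0.762 m: A³/T = 5.028 — too small.
Try y = 0.962 m: A³/T = 11.88 — matches.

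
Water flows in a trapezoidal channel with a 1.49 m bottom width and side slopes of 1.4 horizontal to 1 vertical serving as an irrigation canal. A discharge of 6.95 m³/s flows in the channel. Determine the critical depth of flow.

y_c = 0.965 m

At critical depth, Q² T / (g A³) = 1, i.e. A³/T = Q²/g = 6.95²/9.81 = 4.924.
Trying y = 1.16 m: A³/T = 9.948 — high.
Trying y = 0.868 m: A³/T = 3.302 — low.
Trying y = 0.965 m: A³/T = 4.916 — ≈ 4.924.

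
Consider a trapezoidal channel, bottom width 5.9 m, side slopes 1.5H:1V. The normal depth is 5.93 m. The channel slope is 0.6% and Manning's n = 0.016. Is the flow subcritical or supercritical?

supercritical

With bottom width b = 5.9 m and side slope z = 1.5: A = (b + zy)y = (5.9 + 1.5×5.93)×5.93 = 87.73 m²; P = b + 2y√(1+z²) = 5.9 + 2×5.93×1.803 = 27.28 m.
Hydraulic radius R = A/P = 87.73/27.28 = 3.216 m.
V = (1/n) R^(2/3) √S = (1/0.016) × 3.216^(2/3) × √0.006 = 10.55 m/s. Hydraulic depth D_h = A/T = 87.73/23.69 = 3.703 m.
Froude number Fr = V/√(g·D_h) = 10.55/√(9.81×3.703) = 1.75, which is greater than 1, so the flow is supercritical.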